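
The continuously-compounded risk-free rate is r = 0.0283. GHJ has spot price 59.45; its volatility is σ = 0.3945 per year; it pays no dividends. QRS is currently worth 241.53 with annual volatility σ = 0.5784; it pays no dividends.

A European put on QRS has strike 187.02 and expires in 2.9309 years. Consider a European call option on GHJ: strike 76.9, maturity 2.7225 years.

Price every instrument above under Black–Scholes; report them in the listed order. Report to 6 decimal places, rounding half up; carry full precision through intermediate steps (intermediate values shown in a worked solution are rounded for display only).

price(QRS put K=187.02) = 47.928079
price(GHJ call K=76.9) = 11.406156

[QRS put K=187.02]
σ√T = 0.5784·√2.9309 = 0.990213
d₁ = (ln(S/K) + (r+σ²/2)T) / (σ√T) = (ln(241.53/187.02) + (0.0283+0.5784²/2)·2.9309) / 0.990213 = (0.255778 + 0.573206) / 0.990213 = 0.837177
d₂ = d₁ − σ√T = 0.837177 − 0.990213 = -0.153036
e^{−rT} = 0.920402
N(−d₁) = 0.201247,  N(−d₂) = 0.560815
price = K·e^{−rT}·N(−d₂) − S·N(−d₁) = 96.535157 − 48.607078 = 47.928079
[GHJ call K=76.9]
σ√T = 0.3945·√2.7225 = 0.650925
d₁ = (ln(S/K) + (r+σ²/2)T) / (σ√T) = (ln(59.45/76.9) + (0.0283+0.3945²/2)·2.7225) / 0.650925 = (-0.257370 + 0.288898) / 0.650925 = 0.048436
d₂ = d₁ − σ√T = 0.048436 − 0.650925 = -0.602489
e^{−rT} = 0.925847
N(d₁) = 0.519316,  N(d₂) = 0.273424
price = S·N(d₁) − K·e^{−rT}·N(d₂) = 30.873312 − 19.467156 = 11.406156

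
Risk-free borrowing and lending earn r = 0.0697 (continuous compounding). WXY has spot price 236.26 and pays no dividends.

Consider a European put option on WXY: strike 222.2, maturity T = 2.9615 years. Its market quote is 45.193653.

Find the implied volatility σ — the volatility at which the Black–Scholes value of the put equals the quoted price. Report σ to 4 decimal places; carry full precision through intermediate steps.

At σ = 0.5033 the Black–Scholes value reproduces the quote:
σ√T = 0.5033·√2.9615 = 0.866129
d₁ = (ln(S/K) + (r+σ²/2)T) / (σ√T) = (ln(236.26/222.2) + (0.0697+0.5033²/2)·2.9615) / 0.866129 = (0.061355 + 0.581507) / 0.866129 = 0.742224
d₂ = d₁ − σ√T = 0.742224 − 0.866129 = -0.123906
e^{−rT} = 0.813494
N(−d₁) = 0.228976,  N(−d₂) = 0.549305
V = K·e^{−rT}·N(−d₂) − S·N(−d₁) = 99.291511 − 54.097858 = 45.193653 (the quoted price), and the Black–Scholes price is strictly increasing in σ, so σ is unique

sigma = 0.5033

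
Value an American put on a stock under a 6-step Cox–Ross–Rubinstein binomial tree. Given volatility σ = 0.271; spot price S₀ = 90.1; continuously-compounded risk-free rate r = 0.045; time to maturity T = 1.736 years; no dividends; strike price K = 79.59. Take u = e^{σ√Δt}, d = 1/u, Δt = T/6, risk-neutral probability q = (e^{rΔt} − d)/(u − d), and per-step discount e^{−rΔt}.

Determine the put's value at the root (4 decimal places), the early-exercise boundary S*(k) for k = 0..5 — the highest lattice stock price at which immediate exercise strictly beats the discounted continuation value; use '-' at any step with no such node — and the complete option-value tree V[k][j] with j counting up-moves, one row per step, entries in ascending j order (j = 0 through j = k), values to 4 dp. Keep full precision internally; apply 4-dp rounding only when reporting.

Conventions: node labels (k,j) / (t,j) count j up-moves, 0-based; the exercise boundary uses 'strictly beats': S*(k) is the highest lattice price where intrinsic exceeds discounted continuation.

price = 5.7743
boundary = - - - 58.1840 50.2917 58.1840
tree:
5.7743
9.2603 2.5526
14.3717 4.5568 0.6805
21.4060 7.9407 1.4024 0.0000
29.2983 13.3759 2.8901 0.0000 0.0000
36.1201 21.4060 5.9563 0.0000 0.0000 0.0000
42.0165 29.2983 12.2752 0.0000 0.0000 0.0000 0.0000

params: Δt=0.28933 u=1.15693 d=0.86436 q=0.50841 e^(-rΔt)=0.98706
t_6 payoffs: 42.0165 29.2983 12.2752 0.0000 0.0000 0.0000 0.0000
t_5: node(5,0) S=43.4699 payoff=36.1201 vs cont=35.0905 → 36.1201 [stop]  node(5,1) S=58.1840 payoff=21.4060 vs cont=20.3765 → 21.4060 [stop]  node(5,2) S=77.8785 payoff=1.7115 vs cont=5.9563 → 5.9563 [wait]  node(5,3) S=104.2394 payoff=0.0000 vs cont=0.0000 → 0.0000 [wait]  node(5,4) S=139.5232 payoff=0.0000 vs cont=0.0000 → 0.0000 [wait]  node(5,5) S=186.7500 payoff=0.0000 vs cont=0.0000 → 0.0000 [wait]  ⇒ S*(5)=58.1840
t_4: node(4,0) S=50.2917 payoff=29.2983 vs cont=28.2688 → 29.2983 [stop]  node(4,1) S=67.3148 payoff=12.2752 vs cont=13.3759 → 13.3759 [wait]  node(4,2) S=90.1000 payoff=0.0000 vs cont=2.8901 → 2.8901 [wait]  node(4,3) S=120.5977 payoff=0.0000 vs cont=0.0000 → 0.0000 [wait]  node(4,4) S=161.4185 payoff=0.0000 vs cont=0.0000 → 0.0000 [wait]  ⇒ S*(4)=50.2917
t_3: node(3,0) S=58.1840 payoff=21.4060 vs cont=20.9288 → 21.4060 [stop]  node(3,1) S=77.8785 payoff=1.7115 vs cont=7.9407 → 7.9407 [wait]  node(3,2) S=104.2394 payoff=0.0000 vs cont=1.4024 → 1.4024 [wait]  node(3,3) S=139.5232 payoff=0.0000 vs cont=0.0000 → 0.0000 [wait]  ⇒ S*(3)=58.1840
t_2: node(2,0) S=67.3148 payoff=12.2752 vs cont=14.3717 → 14.3717 [wait]  node(2,1) S=90.1000 payoff=0.0000 vs cont=4.5568 → 4.5568 [wait]  node(2,2) S=120.5977 payoff=0.0000 vs cont=0.6805 → 0.6805 [wait]  ⇒ S*(2)=-
t_1: node(1,0) S=77.8785 payoff=1.7115 vs cont=9.2603 → 9.2603 [wait]  node(1,1) S=104.2394 payoff=0.0000 vs cont=2.5526 → 2.5526 [wait]  ⇒ S*(1)=-
t_0: node(0,0) S=90.1000 payoff=0.0000 vs cont=5.7743 → 5.7743 [wait]  ⇒ S*(0)=-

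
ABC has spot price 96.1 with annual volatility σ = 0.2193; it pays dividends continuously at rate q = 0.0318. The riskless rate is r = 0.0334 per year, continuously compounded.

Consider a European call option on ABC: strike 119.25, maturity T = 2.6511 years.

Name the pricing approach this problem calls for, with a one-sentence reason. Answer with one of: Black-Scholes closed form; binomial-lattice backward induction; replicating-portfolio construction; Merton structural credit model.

Key observation: a European claim on ABC (strike 119.25) — a lognormal (GBM) underlying with constant rate and volatility — has an exact closed-form value; no lattice or capital structure is involved.

framework: Black-Scholes closed form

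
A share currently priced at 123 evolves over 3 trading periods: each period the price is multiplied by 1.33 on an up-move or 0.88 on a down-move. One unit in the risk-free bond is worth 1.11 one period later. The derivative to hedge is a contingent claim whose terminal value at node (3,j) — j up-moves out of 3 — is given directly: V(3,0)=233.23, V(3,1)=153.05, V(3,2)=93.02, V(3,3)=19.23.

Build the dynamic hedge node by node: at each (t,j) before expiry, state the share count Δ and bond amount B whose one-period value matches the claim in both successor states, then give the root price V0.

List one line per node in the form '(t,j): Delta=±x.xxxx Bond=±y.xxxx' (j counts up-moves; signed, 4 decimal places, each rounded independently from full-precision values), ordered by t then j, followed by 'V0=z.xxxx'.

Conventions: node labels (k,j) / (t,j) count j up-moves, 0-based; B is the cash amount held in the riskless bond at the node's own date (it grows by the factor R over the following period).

No-arbitrage ⇒ martingale measure with p* = (R−d)/(u−d) = 0.5111.
At maturity the claim pays: V(3,0)=233.2300, V(3,1)=153.0500, V(3,2)=93.0200, V(3,3)=19.2300
(2,0): S=95.2512. Δ = (V_up−V_dn)/(S_up−S_dn) = (153.0500−233.2300)/(126.6841−83.8211) = -1.8706. V = [p*·153.0500 + (1−p*)·233.2300]/1.11 = 173.1974. B = V − Δ·S = 351.3752.
(2,1): S=143.9592. Δ = (V_up−V_dn)/(S_up−S_dn) = (93.0200−153.0500)/(191.4657−126.6841) = -0.9267. V = [p*·93.0200 + (1−p*)·153.0500]/1.11 = 110.2414. B = V − Δ·S = 243.6414.
(2,2): S=217.5747. Δ = (V_up−V_dn)/(S_up−S_dn) = (19.2300−93.0200)/(289.3744−191.4657) = -0.7537. V = [p*·19.2300 + (1−p*)·93.0200]/1.11 = 49.8244. B = V − Δ·S = 213.8022.
(1,0): S=108.2400. Δ = (V_up−V_dn)/(S_up−S_dn) = (110.2414−173.1974)/(143.9592−95.2512) = -1.2925. V = [p*·110.2414 + (1−p*)·173.1974]/1.11 = 127.0450. B = V − Δ·S = 266.9471.
(1,1): S=163.5900. Δ = (V_up−V_dn)/(S_up−S_dn) = (49.8244−110.2414)/(217.5747−143.9592) = -0.8207. V = [p*·49.8244 + (1−p*)·110.2414]/1.11 = 71.4970. B = V − Δ·S = 205.7570.
(0,0): S=123.0000. Δ = (V_up−V_dn)/(S_up−S_dn) = (71.4970−127.0450)/(163.5900−108.2400) = -1.0036. V = [p*·71.4970 + (1−p*)·127.0450]/1.11 = 88.8773. B = V − Δ·S = 212.3173.
Sanity check at the root: Δ(0,0)·S0 + B(0,0) reproduces V0 = 88.8773.

(0,0): Delta=-1.0036 Bond=212.3173
(1,0): Delta=-1.2925 Bond=266.9471
(1,1): Delta=-0.8207 Bond=205.7570
(2,0): Delta=-1.8706 Bond=351.3752
(2,1): Delta=-0.9267 Bond=243.6414
(2,2): Delta=-0.7537 Bond=213.8022
V0=88.8773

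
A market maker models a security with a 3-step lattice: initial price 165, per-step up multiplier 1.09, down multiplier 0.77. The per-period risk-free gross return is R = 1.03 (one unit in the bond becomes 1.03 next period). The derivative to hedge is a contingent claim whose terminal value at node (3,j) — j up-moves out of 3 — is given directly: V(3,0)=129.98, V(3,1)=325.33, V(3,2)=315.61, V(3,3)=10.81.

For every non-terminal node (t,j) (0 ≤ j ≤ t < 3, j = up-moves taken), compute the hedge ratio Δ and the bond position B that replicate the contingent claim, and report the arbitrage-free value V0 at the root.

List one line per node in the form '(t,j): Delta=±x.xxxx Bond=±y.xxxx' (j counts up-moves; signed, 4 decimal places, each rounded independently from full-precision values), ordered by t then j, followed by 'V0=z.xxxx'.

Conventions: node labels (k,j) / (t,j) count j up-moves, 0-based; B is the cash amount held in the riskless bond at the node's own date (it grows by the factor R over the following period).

Since d<R<u, set p* = (R−d)/(u−d) = 0.8125; price each node as the discounted p*-expectation of its children.
Expiry values: V(3,0)=129.9800, V(3,1)=325.3300, V(3,2)=315.6100, V(3,3)=10.8100
  t=2,j=0: stock 97.8285 → up 106.6331 (V=325.3300), down 75.3279 (V=129.9800). Price 280.2931; hedge Δ=6.2402, bond B=-330.1757.
  t=2,j=1: stock 138.4845 → up 150.9481 (V=315.6100), down 106.6331 (V=325.3300). Price 308.1869; hedge Δ=-0.2193, bond B=338.5619.
  t=2,j=2: stock 196.0365 → up 213.6798 (V=10.8100), down 150.9481 (V=315.6100). Price 65.9806; hedge Δ=-4.8588, bond B=1018.4806.
  t=1,j=0: stock 127.0500 → up 138.4845 (V=308.1869), down 97.8285 (V=280.2931). Price 294.1328; hedge Δ=0.6861, bond B=206.9647.
  t=1,j=1: stock 179.8500 → up 196.0365 (V=65.9806), down 138.4845 (V=308.1869). Price 108.1498; hedge Δ=-4.2085, bond B=865.0445.
  t=0,j=0: stock 165.0000 → up 179.8500 (V=108.1498), down 127.0500 (V=294.1328). Price 138.8559; hedge Δ=-3.5224, bond B=720.0529.
Check: Δ(0,0)·S0 + B(0,0) = 138.8559 = V0.

(0,0): Delta=-3.5224 Bond=720.0529
(1,0): Delta=0.6861 Bond=206.9647
(1,1): Delta=-4.2085 Bond=865.0445
(2,0): Delta=6.2402 Bond=-330.1757
(2,1): Delta=-0.2193 Bond=338.5619
(2,2): Delta=-4.8588 Bond=1018.4806
V0=138.8559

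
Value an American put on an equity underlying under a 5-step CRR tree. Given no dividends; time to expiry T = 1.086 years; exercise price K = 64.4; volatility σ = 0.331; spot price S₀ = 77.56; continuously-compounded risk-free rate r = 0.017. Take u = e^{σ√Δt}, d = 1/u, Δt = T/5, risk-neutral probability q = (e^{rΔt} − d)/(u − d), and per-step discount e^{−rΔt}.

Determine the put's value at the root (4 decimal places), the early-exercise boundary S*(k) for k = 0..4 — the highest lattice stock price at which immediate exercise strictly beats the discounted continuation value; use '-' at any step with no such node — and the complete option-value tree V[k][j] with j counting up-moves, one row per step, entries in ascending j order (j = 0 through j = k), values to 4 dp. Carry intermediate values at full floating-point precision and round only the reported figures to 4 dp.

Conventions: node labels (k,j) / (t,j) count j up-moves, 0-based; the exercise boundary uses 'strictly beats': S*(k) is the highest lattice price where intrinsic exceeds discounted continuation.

params: Δt=0.21720 u=1.16680 d=0.85705 q=0.47345 e^(-rΔt)=0.99631
t_5 payoffs: 28.5357 15.5738 0.0000 0.0000 0.0000 0.0000
t_4: node(4,0) S=41.8464 payoff=22.5536 vs cont=22.3163 → 22.5536 [stop]  node(4,1) S=56.9702 payoff=7.4298 vs cont=8.1701 → 8.1701 [wait]  node(4,2) S=77.5600 payoff=0.0000 vs cont=0.0000 → 0.0000 [wait]  node(4,3) S=105.5912 payoff=0.0000 vs cont=0.0000 → 0.0000 [wait]  node(4,4) S=143.7533 payoff=0.0000 vs cont=0.0000 → 0.0000 [wait]  ⇒ S*(4)=41.8464
t_3: node(3,0) S=48.8262 payoff=15.5738 vs cont=15.6857 → 15.6857 [wait]  node(3,1) S=66.4726 payoff=0.0000 vs cont=4.2861 → 4.2861 [wait]  node(3,2) S=90.4967 payoff=0.0000 vs cont=0.0000 → 0.0000 [wait]  node(3,3) S=123.2034 payoff=0.0000 vs cont=0.0000 → 0.0000 [wait]  ⇒ S*(3)=-
t_2: node(2,0) S=56.9702 payoff=7.4298 vs cont=10.2506 → 10.2506 [wait]  node(2,1) S=77.5600 payoff=0.0000 vs cont=2.2485 → 2.2485 [wait]  node(2,2) S=105.5912 payoff=0.0000 vs cont=0.0000 → 0.0000 [wait]  ⇒ S*(2)=-
t_1: node(1,0) S=66.4726 payoff=0.0000 vs cont=6.4382 → 6.4382 [wait]  node(1,1) S=90.4967 payoff=0.0000 vs cont=1.1796 → 1.1796 [wait]  ⇒ S*(1)=-
t_0: node(0,0) S=77.5600 payoff=0.0000 vs cont=3.9339 → 3.9339 [wait]  ⇒ S*(0)=-

price = 3.9339
boundary = - - - - 41.8464
tree:
3.9339
6.4382 1.1796
10.2506 2.2485 0.0000
15.6857 4.2861 0.0000 0.0000
22.5536 8.1701 0.0000 0.0000 0.0000
28.5357 15.5738 0.0000 0.0000 0.0000 0.0000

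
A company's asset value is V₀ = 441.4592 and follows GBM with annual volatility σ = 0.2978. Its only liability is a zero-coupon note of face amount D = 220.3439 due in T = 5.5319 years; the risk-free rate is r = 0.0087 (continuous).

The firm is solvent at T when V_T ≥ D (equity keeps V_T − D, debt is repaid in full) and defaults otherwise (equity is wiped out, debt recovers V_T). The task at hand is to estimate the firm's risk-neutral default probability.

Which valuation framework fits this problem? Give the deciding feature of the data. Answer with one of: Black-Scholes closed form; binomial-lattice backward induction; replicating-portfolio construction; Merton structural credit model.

framework: Merton structural credit model

Key observation: the question is about default risk generated by asset-value dynamics against a debt face of 220.3439 — the structural framework prices exactly that.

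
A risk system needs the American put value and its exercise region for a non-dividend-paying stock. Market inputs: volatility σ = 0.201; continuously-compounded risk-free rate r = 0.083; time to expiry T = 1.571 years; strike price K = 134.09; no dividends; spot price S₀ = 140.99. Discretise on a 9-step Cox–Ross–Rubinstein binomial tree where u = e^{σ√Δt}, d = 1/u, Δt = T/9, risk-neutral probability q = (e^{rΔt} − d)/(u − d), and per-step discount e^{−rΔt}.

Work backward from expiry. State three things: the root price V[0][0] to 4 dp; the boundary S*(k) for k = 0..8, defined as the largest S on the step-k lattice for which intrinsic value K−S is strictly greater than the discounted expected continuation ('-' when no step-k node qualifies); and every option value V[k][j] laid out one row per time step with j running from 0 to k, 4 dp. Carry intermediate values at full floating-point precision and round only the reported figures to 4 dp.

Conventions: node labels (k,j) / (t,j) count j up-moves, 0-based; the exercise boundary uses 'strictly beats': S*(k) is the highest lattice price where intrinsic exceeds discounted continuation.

price = 5.7259
boundary = - - - 109.5911 100.7638 109.5911 119.1918 109.5911 119.1918
tree:
5.7259
9.5564 2.9342
15.5274 5.2207 1.2552
24.4989 9.0433 2.4220 0.3922
33.3262 15.1714 4.5739 0.8331 0.0640
41.4425 24.4989 8.4049 1.7520 0.1495 0.0000
48.9051 33.3262 14.8982 3.6388 0.3493 0.0000 0.0000
55.7666 41.4425 24.4989 7.4392 0.8162 0.0000 0.0000 0.0000
62.0754 48.9051 33.3262 14.8982 1.9071 0.0000 0.0000 0.0000 0.0000
67.8760 55.7666 41.4425 24.4989 4.4565 0.0000 0.0000 0.0000 0.0000 0.0000

Δt=0.17456  u=1.08760  d=0.91945  q=0.56581  discount=0.98562
step 9 (expiry): payoffs max(K−S,0) = 67.8760 55.7666 41.4425 24.4989 4.4565 0.0000 0.0000 0.0000 0.0000 0.0000
step 8: (k=8,j=0): S=72.0146, K−S=62.0754, hold=60.1467 ⇒ V=62.0754 exercise | (k=8,j=1): S=85.1849, K−S=48.9051, hold=46.9764 ⇒ V=48.9051 exercise | (k=8,j=2): S=100.7638, K−S=33.3262, hold=31.3975 ⇒ V=33.3262 exercise | (k=8,j=3): S=119.1918, K−S=14.8982, hold=12.9695 ⇒ V=14.8982 exercise | (k=8,j=4): S=140.9900, K−S=0.0000, hold=1.9071 ⇒ V=1.9071 continue | (k=8,j=5): S=166.7747, K−S=0.0000, hold=0.0000 ⇒ V=0.0000 continue | (k=8,j=6): S=197.2750, K−S=0.0000, hold=0.0000 ⇒ V=0.0000 continue | (k=8,j=7): S=233.3534, K−S=0.0000, hold=0.0000 ⇒ V=0.0000 continue | (k=8,j=8): S=276.0298, K−S=0.0000, hold=0.0000 ⇒ V=0.0000 continue  boundary S*=119.1918
step 7: (k=7,j=0): S=78.3234, K−S=55.7666, hold=53.8379 ⇒ V=55.7666 exercise | (k=7,j=1): S=92.6475, K−S=41.4425, hold=39.5138 ⇒ V=41.4425 exercise | (k=7,j=2): S=109.5911, K−S=24.4989, hold=22.5702 ⇒ V=24.4989 exercise | (k=7,j=3): S=129.6335, K−S=4.4565, hold=7.4392 ⇒ V=7.4392 continue | (k=7,j=4): S=153.3413, K−S=0.0000, hold=0.8162 ⇒ V=0.8162 continue | (k=7,j=5): S=181.3849, K−S=0.0000, hold=0.0000 ⇒ V=0.0000 continue | (k=7,j=6): S=214.5572, K−S=0.0000, hold=0.0000 ⇒ V=0.0000 continue | (k=7,j=7): S=253.7962, K−S=0.0000, hold=0.0000 ⇒ V=0.0000 continue  boundary S*=109.5911
step 6: (k=6,j=0): S=85.1849, K−S=48.9051, hold=46.9764 ⇒ V=48.9051 exercise | (k=6,j=1): S=100.7638, K−S=33.3262, hold=31.3975 ⇒ V=33.3262 exercise | (k=6,j=2): S=119.1918, K−S=14.8982, hold=14.6329 ⇒ V=14.8982 exercise | (k=6,j=3): S=140.9900, K−S=0.0000, hold=3.6388 ⇒ V=3.6388 continue | (k=6,j=4): S=166.7747, K−S=0.0000, hold=0.3493 ⇒ V=0.3493 continue | (k=6,j=5): S=197.2750, K−S=0.0000, hold=0.0000 ⇒ V=0.0000 continue | (k=6,j=6): S=233.3534, K−S=0.0000, hold=0.0000 ⇒ V=0.0000 continue  boundary S*=119.1918
step 5: (k=5,j=0): S=92.6475, K−S=41.4425, hold=39.5138 ⇒ V=41.4425 exercise | (k=5,j=1): S=109.5911, K−S=24.4989, hold=22.5702 ⇒ V=24.4989 exercise | (k=5,j=2): S=129.6335, K−S=4.4565, hold=8.4049 ⇒ V=8.4049 continue | (k=5,j=3): S=153.3413, K−S=0.0000, hold=1.7520 ⇒ V=1.7520 continue | (k=5,j=4): S=181.3849, K−S=0.0000, hold=0.1495 ⇒ V=0.1495 continue | (k=5,j=5): S=214.5572, K−S=0.0000, hold=0.0000 ⇒ V=0.0000 continue  boundary S*=109.5911
step 4: (k=4,j=0): S=100.7638, K−S=33.3262, hold=31.3975 ⇒ V=33.3262 exercise | (k=4,j=1): S=119.1918, K−S=14.8982, hold=15.1714 ⇒ V=15.1714 continue | (k=4,j=2): S=140.9900, K−S=0.0000, hold=4.5739 ⇒ V=4.5739 continue | (k=4,j=3): S=166.7747, K−S=0.0000, hold=0.8331 ⇒ V=0.8331 continue | (k=4,j=4): S=197.2750, K−S=0.0000, hold=0.0640 ⇒ V=0.0640 continue  boundary S*=100.7638
step 3: (k=3,j=0): S=109.5911, K−S=24.4989, hold=22.7225 ⇒ V=24.4989 exercise | (k=3,j=1): S=129.6335, K−S=4.4565, hold=9.0433 ⇒ V=9.0433 continue | (k=3,j=2): S=153.3413, K−S=0.0000, hold=2.4220 ⇒ V=2.4220 continue | (k=3,j=3): S=181.3849, K−S=0.0000, hold=0.3922 ⇒ V=0.3922 continue  boundary S*=109.5911
step 2: (k=2,j=0): S=119.1918, K−S=14.8982, hold=15.5274 ⇒ V=15.5274 continue | (k=2,j=1): S=140.9900, K−S=0.0000, hold=5.2207 ⇒ V=5.2207 continue | (k=2,j=2): S=166.7747, K−S=0.0000, hold=1.2552 ⇒ V=1.2552 continue  boundary S*=-
step 1: (k=1,j=0): S=129.6335, K−S=4.4565, hold=9.5564 ⇒ V=9.5564 continue | (k=1,j=1): S=153.3413, K−S=0.0000, hold=2.9342 ⇒ V=2.9342 continue  boundary S*=-
step 0: (k=0,j=0): S=140.9900, K−S=0.0000, hold=5.7259 ⇒ V=5.7259 continue  boundary S*=-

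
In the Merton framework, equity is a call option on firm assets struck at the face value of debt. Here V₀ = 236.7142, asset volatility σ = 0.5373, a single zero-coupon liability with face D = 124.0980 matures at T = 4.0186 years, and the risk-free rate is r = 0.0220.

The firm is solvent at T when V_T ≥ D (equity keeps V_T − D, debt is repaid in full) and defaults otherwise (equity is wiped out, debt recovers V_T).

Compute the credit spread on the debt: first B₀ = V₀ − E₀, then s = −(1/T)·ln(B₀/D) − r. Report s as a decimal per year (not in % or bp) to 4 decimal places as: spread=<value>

Apply the equity-as-call identities (strike 124.0980, horizon 4.0186 years):
d₁ = [ln(V₀/D) + (r + σ²/2)T] / (σ√T)
   = [ln(236.7142/124.0980) + (0.0220 + 0.5·0.5373²)·4.0186] / (0.5373·√4.0186)
   = [0.645782 + 0.668477] / 1.077096 = 1.220188
d₂ = d₁ − σ√T = 1.220188 − 1.077096 = 0.143092
N(d₁) = 0.888803,  N(d₂) = 0.556891,  e^(−rT) = 0.915386
E₀ = V₀·N(d₁) − D·e^(−rT)·N(d₂)
   = 236.7142·0.888803 − 124.0980·0.915386·0.556891 = 147.130808
B₀ = V₀ − E₀ = 236.7142 − 147.130808 = 89.583392
spread = −(1/T)·ln(B₀/D) − r = −(1/4.0186)·ln(89.583392/124.0980) − 0.0220 = 0.05909830

spread=0.0591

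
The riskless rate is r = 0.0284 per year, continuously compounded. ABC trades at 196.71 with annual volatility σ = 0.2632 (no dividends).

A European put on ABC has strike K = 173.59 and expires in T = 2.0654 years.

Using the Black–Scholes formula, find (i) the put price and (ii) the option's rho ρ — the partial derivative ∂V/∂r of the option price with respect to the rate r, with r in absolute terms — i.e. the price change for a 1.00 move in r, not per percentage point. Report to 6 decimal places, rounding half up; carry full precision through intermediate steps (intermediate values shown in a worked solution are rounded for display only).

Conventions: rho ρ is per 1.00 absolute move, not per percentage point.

price = 13.606000
ρ = -129.638850

σ√T = 0.2632·√2.0654 = 0.378258
d₁ = (ln(S/K) + (r+σ²/2)T) / (σ√T) = (ln(196.71/173.59) + (0.0284+0.2632²/2)·2.0654) / 0.378258 = (0.125034 + 0.130197) / 0.378258 = 0.674755
d₂ = d₁ − σ√T = 0.674755 − 0.378258 = 0.296497
e^{−rT} = 0.943030
N(−d₁) = 0.249916,  N(−d₂) = 0.383425
Put price V = K·e^{−rT}·N(−d₂) − S·N(−d₁) = 62.766946 − 49.160946 = 13.606000
ρ = −K·T·e^{−rT}·N(−d₂) = -129.638850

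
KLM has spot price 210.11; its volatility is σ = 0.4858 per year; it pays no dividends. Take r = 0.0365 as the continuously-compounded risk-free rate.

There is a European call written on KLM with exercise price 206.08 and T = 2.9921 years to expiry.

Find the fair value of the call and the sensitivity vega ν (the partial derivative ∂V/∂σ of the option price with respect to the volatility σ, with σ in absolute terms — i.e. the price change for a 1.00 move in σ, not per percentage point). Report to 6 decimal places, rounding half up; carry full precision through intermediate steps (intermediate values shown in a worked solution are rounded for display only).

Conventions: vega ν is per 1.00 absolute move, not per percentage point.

σ√T = 0.4858·√2.9921 = 0.840322
d₁ = (ln(S/K) + (r+σ²/2)T) / (σ√T) = (ln(210.11/206.08) + (0.0365+0.4858²/2)·2.9921) / 0.840322 = (0.019367 + 0.462282) / 0.840322 = 0.573172
d₂ = d₁ − σ√T = 0.573172 − 0.840322 = -0.267150
e^{−rT} = 0.896541
N(d₁) = 0.716736,  N(d₂) = 0.394677
Call price V = S·N(d₁) − K·e^{−rT}·N(d₂) = 150.593360 − 72.920143 = 77.673217
φ(d₁) = (1/√(2π))·e^{−d₁²/2} = 0.338510
ν = S·φ(d₁)·√T = 123.028676

price = 77.673217
ν = 123.028676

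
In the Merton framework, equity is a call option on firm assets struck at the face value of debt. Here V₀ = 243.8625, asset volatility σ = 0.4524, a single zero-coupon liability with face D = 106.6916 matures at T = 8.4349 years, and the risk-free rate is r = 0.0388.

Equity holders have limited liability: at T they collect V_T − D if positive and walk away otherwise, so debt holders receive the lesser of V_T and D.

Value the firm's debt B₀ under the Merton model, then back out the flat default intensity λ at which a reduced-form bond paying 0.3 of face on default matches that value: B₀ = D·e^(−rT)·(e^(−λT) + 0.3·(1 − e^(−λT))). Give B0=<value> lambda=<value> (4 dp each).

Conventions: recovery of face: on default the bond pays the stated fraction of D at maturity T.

B0=60.4006 lambda=0.0434

Equity is a call on the firm's assets struck at D = 106.6916:
d₁ = [ln(V₀/D) + (r + σ²/2)T] / (σ√T)
   = [ln(243.8625/106.6916) + (0.0388 + 0.5·0.4524²)·8.4349] / (0.4524·√8.4349)
   = [0.826662 + 1.190442] / 1.313901 = 1.535203
d₂ = d₁ − σ√T = 1.535203 − 1.313901 = 0.221302
N(d₁) = 0.937633,  N(d₂) = 0.587571,  e^(−rT) = 0.720886
E₀ = V₀·N(d₁) − D·e^(−rT)·N(d₂)
   = 243.8625·0.937633 − 106.6916·0.720886·0.587571 = 183.461947
B₀ = V₀ − E₀ = 243.8625 − 183.461947 = 60.400553
e^(−λT) = (B₀·e^(rT)/D − 0.3)/(1 − 0.3) = (60.4006·1.387182/106.6916 − 0.3)/0.7 = 0.69330837
λ = −ln(0.69330837)/8.4349 = 0.043424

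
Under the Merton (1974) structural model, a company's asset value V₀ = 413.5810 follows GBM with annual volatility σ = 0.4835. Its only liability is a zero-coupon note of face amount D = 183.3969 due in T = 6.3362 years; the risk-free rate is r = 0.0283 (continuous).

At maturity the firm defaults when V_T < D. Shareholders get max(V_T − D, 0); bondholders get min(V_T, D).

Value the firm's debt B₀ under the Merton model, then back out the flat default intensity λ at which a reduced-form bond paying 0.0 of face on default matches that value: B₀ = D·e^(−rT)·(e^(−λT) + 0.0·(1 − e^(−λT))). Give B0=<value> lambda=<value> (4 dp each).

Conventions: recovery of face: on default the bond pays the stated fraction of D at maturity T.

With assets at 413.5810 and a single debt payment of 183.3969 at 6.3362 years:
d₁ = [ln(V₀/D) + (r + σ²/2)T] / (σ√T)
   = [ln(413.5810/183.3969) + (0.0283 + 0.5·0.4835²)·6.3362] / (0.4835·√6.3362)
   = [0.813201 + 0.919928] / 1.217057 = 1.424033
d₂ = d₁ − σ√T = 1.424033 − 1.217057 = 0.206976
N(d₁) = 0.922782,  N(d₂) = 0.581986,  e^(−rT) = 0.835843
E₀ = V₀·N(d₁) − D·e^(−rT)·N(d₂)
   = 413.5810·0.922782 − 183.3969·0.835843·0.581986 = 292.431731
B₀ = V₀ − E₀ = 413.5810 − 292.431731 = 121.149269
e^(−λT) = (B₀·e^(rT)/D − 0)/(1 − 0) = (121.1493·1.196397/183.3969 − 0)/1 = 0.79032223
λ = −ln(0.79032223)/6.3362 = 0.037138

B0=121.1493 lambda=0.0371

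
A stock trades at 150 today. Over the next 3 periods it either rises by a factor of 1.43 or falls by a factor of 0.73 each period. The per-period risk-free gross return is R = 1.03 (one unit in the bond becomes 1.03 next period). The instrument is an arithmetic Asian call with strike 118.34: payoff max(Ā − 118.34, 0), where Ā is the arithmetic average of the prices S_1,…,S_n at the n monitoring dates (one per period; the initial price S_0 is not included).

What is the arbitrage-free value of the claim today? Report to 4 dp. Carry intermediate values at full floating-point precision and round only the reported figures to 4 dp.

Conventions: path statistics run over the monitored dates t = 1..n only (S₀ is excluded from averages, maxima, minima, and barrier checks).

No-arbitrage gives p* = (R−d)/(u−d) = 0.4286: enumerate every path, weight its payoff by its p*-probability, and discount by R^3.
Enumerate all 2^3 = 8 price paths (U = up ×1.43, D = down ×0.73); each path with k up-moves has probability p*^k·(1−p*)^(3−k).
DDD: Ā=82.5958, payoff=0.0000, prob=0.186589
UDD: Ā=161.7973, payoff=43.4573, prob=0.139942
DUD: Ā=126.7973, payoff=8.4573, prob=0.139942
UUD: Ā=248.3838, payoff=130.0438, prob=0.104956
DDU: Ā=101.2473, payoff=0.0000, prob=0.139942
UDU: Ā=198.3339, payoff=79.9938, prob=0.104956
DUU: Ā=163.3339, payoff=44.9939, prob=0.104956
UUU: Ā=319.9554, payoff=201.6154, prob=0.078717
Price = Σ prob·payoff / R^3 = 49.902787 / 1.092727 = 45.6681

price = 45.6681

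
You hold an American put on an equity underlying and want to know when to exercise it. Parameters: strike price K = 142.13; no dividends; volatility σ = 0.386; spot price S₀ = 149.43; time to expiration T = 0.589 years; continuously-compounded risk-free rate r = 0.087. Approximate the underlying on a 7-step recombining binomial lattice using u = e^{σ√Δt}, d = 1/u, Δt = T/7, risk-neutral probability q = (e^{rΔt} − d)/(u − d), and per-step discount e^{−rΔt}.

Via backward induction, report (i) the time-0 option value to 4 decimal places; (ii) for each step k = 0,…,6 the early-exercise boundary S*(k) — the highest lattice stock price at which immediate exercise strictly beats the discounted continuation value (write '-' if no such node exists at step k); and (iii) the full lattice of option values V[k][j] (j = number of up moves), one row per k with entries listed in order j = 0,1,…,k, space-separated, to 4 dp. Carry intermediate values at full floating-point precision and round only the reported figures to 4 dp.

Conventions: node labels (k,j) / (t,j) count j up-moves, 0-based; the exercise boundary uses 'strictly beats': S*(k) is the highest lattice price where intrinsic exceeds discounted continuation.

price = 11.4854
boundary = - - - 106.7962 95.4836 106.7962 119.4492
tree:
11.4854
17.2775 5.9700
25.1804 9.7758 2.3233
35.3338 15.5857 4.2181 0.4982
46.6464 24.0105 7.5473 1.0133 0.0000
56.7608 35.3338 13.2511 2.0612 0.0000 0.0000
65.8037 46.6464 22.6808 4.1928 0.0000 0.0000 0.0000
73.8888 56.7608 35.3338 8.5288 0.0000 0.0000 0.0000 0.0000

Δt=0.08414, u=1.11848, d=0.89407, q=0.50478, disc=e^(-rΔt)=0.99271
k=7 terminal: V=max(K-S,0) → 73.8888 56.7608 35.3338 8.5288 0.0000 0.0000 0.0000 0.0000
k=6: j=0 S=76.3263 intr=65.8037 cont=64.7671 V=65.8037[EX]; j=1 S=95.4836 intr=46.6464 cont=45.6098 V=46.6464[EX]; j=2 S=119.4492 intr=22.6808 cont=21.6442 V=22.6808[EX]; j=3 S=149.4300 intr=0.0000 cont=4.1928 V=4.1928[hold]; j=4 S=186.9358 intr=0.0000 cont=0.0000 V=0.0000[hold]; j=5 S=233.8552 intr=0.0000 cont=0.0000 V=0.0000[hold]; j=6 S=292.5510 intr=0.0000 cont=0.0000 V=0.0000[hold]  S*(6)=119.4492
k=5: j=0 S=85.3692 intr=56.7608 cont=55.7241 V=56.7608[EX]; j=1 S=106.7962 intr=35.3338 cont=34.2971 V=35.3338[EX]; j=2 S=133.6012 intr=8.5288 cont=13.2511 V=13.2511[hold]; j=3 S=167.1341 intr=0.0000 cont=2.0612 V=2.0612[hold]; j=4 S=209.0835 intr=0.0000 cont=0.0000 V=0.0000[hold]; j=5 S=261.5618 intr=0.0000 cont=0.0000 V=0.0000[hold]  S*(5)=106.7962
k=4: j=0 S=95.4836 intr=46.6464 cont=45.6098 V=46.6464[EX]; j=1 S=119.4492 intr=22.6808 cont=24.0105 V=24.0105[hold]; j=2 S=149.4300 intr=0.0000 cont=7.5473 V=7.5473[hold]; j=3 S=186.9358 intr=0.0000 cont=1.0133 V=1.0133[hold]; j=4 S=233.8552 intr=0.0000 cont=0.0000 V=0.0000[hold]  S*(4)=95.4836
k=3: j=0 S=106.7962 intr=35.3338 cont=34.9634 V=35.3338[EX]; j=1 S=133.6012 intr=8.5288 cont=15.5857 V=15.5857[hold]; j=2 S=167.1341 intr=0.0000 cont=4.2181 V=4.2181[hold]; j=3 S=209.0835 intr=0.0000 cont=0.4982 V=0.4982[hold]  S*(3)=106.7962
k=2: j=0 S=119.4492 intr=22.6808 cont=25.1804 V=25.1804[hold]; j=1 S=149.4300 intr=0.0000 cont=9.7758 V=9.7758[hold]; j=2 S=186.9358 intr=0.0000 cont=2.3233 V=2.3233[hold]  S*(2)=-
k=1: j=0 S=133.6012 intr=8.5288 cont=17.2775 V=17.2775[hold]; j=1 S=167.1341 intr=0.0000 cont=5.9700 V=5.9700[hold]  S*(1)=-
k=0: j=0 S=149.4300 intr=0.0000 cont=11.4854 V=11.4854[hold]  S*(0)=-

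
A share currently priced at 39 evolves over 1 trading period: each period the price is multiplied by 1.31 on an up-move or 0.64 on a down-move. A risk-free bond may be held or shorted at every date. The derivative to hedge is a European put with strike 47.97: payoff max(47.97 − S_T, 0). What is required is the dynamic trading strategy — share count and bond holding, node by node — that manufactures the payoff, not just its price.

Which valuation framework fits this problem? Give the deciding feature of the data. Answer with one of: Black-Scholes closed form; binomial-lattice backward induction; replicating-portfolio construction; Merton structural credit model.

framework: replicating-portfolio construction

Key observation: the mandate to exhibit the hedge at every date and state singles out the replicating-portfolio construction on the 1-period tree with factors 1.31 and 0.64 from 39.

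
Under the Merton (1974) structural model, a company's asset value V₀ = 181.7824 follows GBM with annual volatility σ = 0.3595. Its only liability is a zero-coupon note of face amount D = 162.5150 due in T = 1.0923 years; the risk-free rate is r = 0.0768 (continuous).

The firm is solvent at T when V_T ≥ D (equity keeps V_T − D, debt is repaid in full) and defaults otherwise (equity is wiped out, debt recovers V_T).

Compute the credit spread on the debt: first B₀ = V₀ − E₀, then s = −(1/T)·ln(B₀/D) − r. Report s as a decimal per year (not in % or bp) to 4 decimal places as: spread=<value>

spread=0.0749

With assets at 181.7824 and a single debt payment of 162.5150 at 1.0923 years:
d₁ = [ln(V₀/D) + (r + σ²/2)T] / (σ√T)
   = [ln(181.7824/162.5150) + (0.0768 + 0.5·0.3595²)·1.0923] / (0.3595·√1.0923)
   = [0.112040 + 0.154473] / 0.375725 = 0.709331
d₂ = d₁ − σ√T = 0.709331 − 0.375725 = 0.333606
N(d₁) = 0.760940,  N(d₂) = 0.630662,  e^(−rT) = 0.919534
E₀ = V₀·N(d₁) − D·e^(−rT)·N(d₂)
   = 181.7824·0.760940 − 162.5150·0.919534·0.630662 = 44.080762
B₀ = V₀ − E₀ = 181.7824 − 44.080762 = 137.701638
spread = −(1/T)·ln(B₀/D) − r = −(1/1.0923)·ln(137.701638/162.5150) − 0.0768 = 0.07488086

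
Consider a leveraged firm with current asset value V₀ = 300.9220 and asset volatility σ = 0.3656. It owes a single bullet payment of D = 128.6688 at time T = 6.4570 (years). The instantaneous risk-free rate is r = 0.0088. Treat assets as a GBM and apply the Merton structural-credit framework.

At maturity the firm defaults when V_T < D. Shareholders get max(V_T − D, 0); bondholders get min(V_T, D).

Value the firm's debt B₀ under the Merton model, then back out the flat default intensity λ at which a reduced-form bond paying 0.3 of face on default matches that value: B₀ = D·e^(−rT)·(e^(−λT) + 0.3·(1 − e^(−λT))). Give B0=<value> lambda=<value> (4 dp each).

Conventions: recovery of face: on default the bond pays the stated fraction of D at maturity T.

Work the structural quantities from V₀ = 300.9220 against face 128.6688:
d₁ = [ln(V₀/D) + (r + σ²/2)T] / (σ√T)
   = [ln(300.9220/128.6688) + (0.0088 + 0.5·0.3656²)·6.4570] / (0.3656·√6.4570)
   = [0.849609 + 0.488354] / 0.929013 = 1.440199
d₂ = d₁ − σ√T = 1.440199 − 0.929013 = 0.511187
N(d₁) = 0.925094,  N(d₂) = 0.695390,  e^(−rT) = 0.944763
E₀ = V₀·N(d₁) − D·e^(−rT)·N(d₂)
   = 300.9220·0.925094 − 128.6688·0.944763·0.695390 = 193.848671
B₀ = V₀ − E₀ = 300.9220 − 193.848671 = 107.073329
e^(−λT) = (B₀·e^(rT)/D − 0.3)/(1 − 0.3) = (107.0733·1.058467/128.6688 − 0.3)/0.7 = 0.82973729
λ = −ln(0.82973729)/6.4570 = 0.028906

B0=107.0733 lambda=0.0289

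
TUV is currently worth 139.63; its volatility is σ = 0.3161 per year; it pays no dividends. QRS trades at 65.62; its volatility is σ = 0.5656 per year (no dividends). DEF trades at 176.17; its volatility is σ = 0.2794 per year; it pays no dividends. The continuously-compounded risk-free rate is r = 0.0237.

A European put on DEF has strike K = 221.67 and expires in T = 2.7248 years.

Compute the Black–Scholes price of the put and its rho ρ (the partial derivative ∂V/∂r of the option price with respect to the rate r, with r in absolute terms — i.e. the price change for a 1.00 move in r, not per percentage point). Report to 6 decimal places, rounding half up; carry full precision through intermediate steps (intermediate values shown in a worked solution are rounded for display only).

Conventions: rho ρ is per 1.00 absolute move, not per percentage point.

σ√T = 0.2794·√2.7248 = 0.461205
d₁ = (ln(S/K) + (r+σ²/2)T) / (σ√T) = (ln(176.17/221.67) + (0.0237+0.2794²/2)·2.7248) / 0.461205 = (-0.229740 + 0.170933) / 0.461205 = -0.127509
d₂ = d₁ − σ√T = -0.127509 − 0.461205 = -0.588714
e^{−rT} = 0.937463
N(−d₁) = 0.550731,  N(−d₂) = 0.721973
Put price V = K·e^{−rT}·N(−d₂) − S·N(−d₁) = 150.031444 − 97.022314 = 53.009131
ρ = −K·T·e^{−rT}·N(−d₂) = -408.805679

price = 53.009131
ρ = -408.805679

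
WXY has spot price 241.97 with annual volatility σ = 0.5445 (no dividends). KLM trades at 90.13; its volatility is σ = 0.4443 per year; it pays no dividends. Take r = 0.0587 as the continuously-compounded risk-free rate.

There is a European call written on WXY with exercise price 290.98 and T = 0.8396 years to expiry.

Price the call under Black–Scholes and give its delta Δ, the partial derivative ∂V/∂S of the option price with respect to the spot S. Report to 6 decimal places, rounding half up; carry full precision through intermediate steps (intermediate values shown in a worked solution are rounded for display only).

price = 35.430272
Δ = 0.491450

σ√T = 0.5445·√0.8396 = 0.498924
d₁ = (ln(S/K) + (r+σ²/2)T) / (σ√T) = (ln(241.97/290.98) + (0.0587+0.5445²/2)·0.8396) / 0.498924 = (-0.184441 + 0.173747) / 0.498924 = -0.021434
d₂ = d₁ − σ√T = -0.021434 − 0.498924 = -0.520358
e^{−rT} = 0.951910
N(d₁) = 0.491450,  N(d₂) = 0.301407
Call price V = S·N(d₁) − K·e^{−rT}·N(d₂) = 118.916104 − 83.485832 = 35.430272
Δ = N(d₁) = 0.491450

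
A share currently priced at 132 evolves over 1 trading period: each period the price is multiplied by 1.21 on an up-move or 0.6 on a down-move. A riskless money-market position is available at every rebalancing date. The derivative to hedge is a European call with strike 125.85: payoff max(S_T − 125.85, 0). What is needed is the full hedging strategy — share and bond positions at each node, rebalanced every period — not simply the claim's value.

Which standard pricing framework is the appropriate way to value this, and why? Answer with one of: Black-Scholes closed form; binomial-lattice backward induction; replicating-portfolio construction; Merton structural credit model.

Key observation: since the answer must list Δ and B at each node of the 1.21/0.6 lattice on 132, the replicating-portfolio method — solving the two-state system at every node — is the one that applies.

framework: replicating-portfolio construction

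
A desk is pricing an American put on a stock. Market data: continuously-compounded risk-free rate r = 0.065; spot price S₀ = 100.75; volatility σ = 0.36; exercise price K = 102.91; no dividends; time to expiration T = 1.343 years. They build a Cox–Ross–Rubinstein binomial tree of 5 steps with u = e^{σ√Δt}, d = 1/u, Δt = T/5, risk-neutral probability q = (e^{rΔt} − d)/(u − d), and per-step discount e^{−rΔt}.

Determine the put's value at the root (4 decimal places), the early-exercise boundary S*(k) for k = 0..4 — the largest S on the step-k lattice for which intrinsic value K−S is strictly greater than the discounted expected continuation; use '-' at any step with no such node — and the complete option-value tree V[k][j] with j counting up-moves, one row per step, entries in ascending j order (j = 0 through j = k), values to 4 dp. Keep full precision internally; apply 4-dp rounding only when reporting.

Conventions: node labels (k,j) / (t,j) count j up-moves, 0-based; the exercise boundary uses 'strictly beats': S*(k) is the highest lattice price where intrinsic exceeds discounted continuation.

price = 14.7484
boundary = - - 69.3725 57.5650 69.3725
tree:
14.7484
22.6904 7.3388
33.5375 12.6601 2.2846
45.3450 21.1262 4.6536 0.0000
55.1428 33.5375 9.4790 0.0000 0.0000
63.2730 45.3450 19.3081 0.0000 0.0000 0.0000

params: Δt=0.26860 u=1.20512 d=0.82980 q=0.50042 e^(-rΔt)=0.98269
t_5 payoffs: 63.2730 45.3450 19.3081 0.0000 0.0000 0.0000
t_4: node(4,0) S=47.7672 payoff=55.1428 vs cont=53.3617 → 55.1428 [stop]  node(4,1) S=69.3725 payoff=33.5375 vs cont=31.7564 → 33.5375 [stop]  node(4,2) S=100.7500 payoff=2.1600 vs cont=9.4790 → 9.4790 [wait]  node(4,3) S=146.3197 payoff=0.0000 vs cont=0.0000 → 0.0000 [wait]  node(4,4) S=212.5008 payoff=0.0000 vs cont=0.0000 → 0.0000 [wait]  ⇒ S*(4)=69.3725
t_3: node(3,0) S=57.5650 payoff=45.3450 vs cont=43.5639 → 45.3450 [stop]  node(3,1) S=83.6019 payoff=19.3081 vs cont=21.1262 → 21.1262 [wait]  node(3,2) S=121.4154 payoff=0.0000 vs cont=4.6536 → 4.6536 [wait]  node(3,3) S=176.3322 payoff=0.0000 vs cont=0.0000 → 0.0000 [wait]  ⇒ S*(3)=57.5650
t_2: node(2,0) S=69.3725 payoff=33.5375 vs cont=32.6504 → 33.5375 [stop]  node(2,1) S=100.7500 payoff=2.1600 vs cont=12.6601 → 12.6601 [wait]  node(2,2) S=146.3197 payoff=0.0000 vs cont=2.2846 → 2.2846 [wait]  ⇒ S*(2)=69.3725
t_1: node(1,0) S=83.6019 payoff=19.3081 vs cont=22.6904 → 22.6904 [wait]  node(1,1) S=121.4154 payoff=0.0000 vs cont=7.3388 → 7.3388 [wait]  ⇒ S*(1)=-
t_0: node(0,0) S=100.7500 payoff=2.1600 vs cont=14.7484 → 14.7484 [wait]  ⇒ S*(0)=-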